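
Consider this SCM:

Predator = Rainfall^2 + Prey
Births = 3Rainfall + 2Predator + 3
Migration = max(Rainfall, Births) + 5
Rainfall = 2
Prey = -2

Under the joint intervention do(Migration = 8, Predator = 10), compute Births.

29

Under do(Migration = 8, Predator = 10), each intervened variable's structural equation is replaced by its fixed value.
Births = 3Rainfall + 2Predator + 3  [with Rainfall=2, Predator=10]  = 29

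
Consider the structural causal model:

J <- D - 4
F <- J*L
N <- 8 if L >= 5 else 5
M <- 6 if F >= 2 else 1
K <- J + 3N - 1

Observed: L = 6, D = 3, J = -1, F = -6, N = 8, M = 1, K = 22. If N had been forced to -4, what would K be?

-14

Under do(N=-4), the mechanism N <- 8 if L >= 5 else 5 is discarded; N is fixed at -4.
J = D - 4  [with D=3]  = -1
K = J + 3N - 1  [with J=-1, N=-4]  = -14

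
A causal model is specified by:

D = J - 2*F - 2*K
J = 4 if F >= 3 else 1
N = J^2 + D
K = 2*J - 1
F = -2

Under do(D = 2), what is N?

3

Intervening sets D = 2 and removes its equation (D = J - 2*F - 2*K).
J = 4 if F >= 3 else 1  [with F=-2]  = 1
N = J^2 + D  [with J=1, D=2]  = 3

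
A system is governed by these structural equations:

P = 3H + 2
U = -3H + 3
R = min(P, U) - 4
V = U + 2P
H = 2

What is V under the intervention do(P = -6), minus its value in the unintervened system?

do(P=-6) replaces the equation P = 3H + 2 with the constant P = -6.
U = -3H + 3  [with H=2]  = -3
V = U + 2P  [with U=-3, P=-6]  = -15
Without intervention: U = -3H + 3  [with H=2]  = -3; P = 3H + 2  [with H=2]  = 8; V = U + 2P  [with U=-3, P=8]  = 13.
Change = -15 − 13 = -28.

-28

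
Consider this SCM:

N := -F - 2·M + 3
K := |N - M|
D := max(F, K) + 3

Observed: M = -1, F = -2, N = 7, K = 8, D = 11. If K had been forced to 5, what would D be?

Intervening sets K = 5 and removes its equation (K := |N - M|).
D = max(F, K) + 3  [with F=-2, K=5]  = 8

8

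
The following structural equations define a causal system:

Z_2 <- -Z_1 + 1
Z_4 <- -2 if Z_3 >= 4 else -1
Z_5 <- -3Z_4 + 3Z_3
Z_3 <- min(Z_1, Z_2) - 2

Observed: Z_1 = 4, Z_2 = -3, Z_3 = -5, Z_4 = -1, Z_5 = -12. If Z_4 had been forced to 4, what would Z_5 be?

-27

Intervening sets Z_4 = 4 and removes its equation (Z_4 <- -2 if Z_3 >= 4 else -1).
Z_2 = -Z_1 + 1  [with Z_1=4]  = -3
Z_3 = min(Z_1, Z_2) - 2  [with Z_1=4, Z_2=-3]  = -5
Z_5 = -3Z_4 + 3Z_3  [with Z_4=4, Z_3=-5]  = -27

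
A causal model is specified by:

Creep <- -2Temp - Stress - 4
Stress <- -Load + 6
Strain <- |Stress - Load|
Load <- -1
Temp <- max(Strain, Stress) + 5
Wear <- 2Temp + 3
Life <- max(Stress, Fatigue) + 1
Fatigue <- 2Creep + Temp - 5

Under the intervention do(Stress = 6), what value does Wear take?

27

Under do(Stress=6), the mechanism Stress <- -Load + 6 is discarded; Stress is fixed at 6.
Strain = |Stress - Load|  [with Stress=6, Load=-1]  = 7
Temp = max(Strain, Stress) + 5  [with Strain=7, Stress=6]  = 12
Wear = 2Temp + 3  [with Temp=12]  = 27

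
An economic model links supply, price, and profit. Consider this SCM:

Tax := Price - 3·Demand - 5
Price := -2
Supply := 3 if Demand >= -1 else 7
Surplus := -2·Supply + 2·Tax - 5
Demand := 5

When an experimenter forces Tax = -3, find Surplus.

-17

Intervening sets Tax = -3 and removes its equation (Tax := Price - 3·Demand - 5).
Supply = 3 if Demand >= -1 else 7  [with Demand=5]  = 3
Surplus = -2·Supply + 2·Tax - 5  [with Supply=3, Tax=-3]  = -17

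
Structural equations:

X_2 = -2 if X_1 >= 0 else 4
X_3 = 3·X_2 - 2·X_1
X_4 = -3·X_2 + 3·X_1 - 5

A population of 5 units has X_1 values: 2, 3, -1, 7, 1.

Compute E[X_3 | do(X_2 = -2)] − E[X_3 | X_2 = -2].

The intervention sets X_2=-2 in all 5 units regardless of X_1. Recomputing X_3 per unit gives -10, -12, -4, -20, -8; average -10.8.
E[X_3|X_2=-2] averages over only the 4 units with X_2=-2 (X_1 = 2, 3, 7, 1): X_3 = -10, -12, -20, -8, mean -12.5.
Difference = -10.8 − (-12.5) = 1.7.

1.7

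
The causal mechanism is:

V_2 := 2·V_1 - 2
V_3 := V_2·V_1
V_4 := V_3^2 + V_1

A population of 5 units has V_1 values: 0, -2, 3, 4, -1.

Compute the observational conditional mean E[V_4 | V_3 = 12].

E[V_4|V_3=12] averages over only the 2 units with V_3=12 (V_1 = -2, 3): V_4 = 142, 147, mean 144.5.

144.5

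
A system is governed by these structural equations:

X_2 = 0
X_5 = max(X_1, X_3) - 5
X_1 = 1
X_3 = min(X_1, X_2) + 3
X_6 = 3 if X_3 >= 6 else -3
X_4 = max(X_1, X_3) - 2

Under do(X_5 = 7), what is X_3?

do(X_5=7) replaces the equation X_5 = max(X_1, X_3) - 5 with the constant X_5 = 7.
X_3 is not downstream of the intervention, so its value is determined by the original equations.
X_3 = min(X_1, X_2) + 3  [with X_1=1, X_2=0]  = 3

3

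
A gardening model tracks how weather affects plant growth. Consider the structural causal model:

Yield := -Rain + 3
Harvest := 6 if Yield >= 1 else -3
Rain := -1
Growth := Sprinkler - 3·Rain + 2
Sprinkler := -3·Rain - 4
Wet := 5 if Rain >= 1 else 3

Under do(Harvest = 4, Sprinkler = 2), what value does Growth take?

7

Under do(Harvest = 4, Sprinkler = 2), each intervened variable's structural equation is replaced by its fixed value.
Growth = Sprinkler - 3·Rain + 2  [with Sprinkler=2, Rain=-1]  = 7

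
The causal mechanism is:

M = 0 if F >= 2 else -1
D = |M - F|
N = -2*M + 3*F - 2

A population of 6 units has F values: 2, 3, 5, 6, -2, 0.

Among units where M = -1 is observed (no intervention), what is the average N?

-3

Conditioning on M=-1 selects the 2 unit(s) with F ∈ {-2, 0}. Their N values: -6, 0. Mean = -3.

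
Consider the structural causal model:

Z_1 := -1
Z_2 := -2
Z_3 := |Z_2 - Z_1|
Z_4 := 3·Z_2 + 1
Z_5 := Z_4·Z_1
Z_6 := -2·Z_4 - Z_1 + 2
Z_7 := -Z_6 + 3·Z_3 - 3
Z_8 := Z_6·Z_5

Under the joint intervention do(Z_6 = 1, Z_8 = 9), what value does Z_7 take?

-1

Under do(Z_6 = 1, Z_8 = 9), each intervened variable's structural equation is replaced by its fixed value.
Z_3 = |Z_2 - Z_1|  [with Z_2=-2, Z_1=-1]  = 1
Z_7 = -Z_6 + 3·Z_3 - 3  [with Z_6=1, Z_3=1]  = -1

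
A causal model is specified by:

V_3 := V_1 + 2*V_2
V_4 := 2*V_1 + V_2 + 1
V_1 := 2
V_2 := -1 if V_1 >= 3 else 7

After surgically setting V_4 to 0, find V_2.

The intervention breaks the incoming arrows to V_4: V_4 := 2*V_1 + V_2 + 1 no longer applies, and V_4 = 0.
Since V_2 is not a descendant of the intervened variable, it is unaffected.
V_2 = -1 if V_1 >= 3 else 7  [with V_1=2]  = 7

7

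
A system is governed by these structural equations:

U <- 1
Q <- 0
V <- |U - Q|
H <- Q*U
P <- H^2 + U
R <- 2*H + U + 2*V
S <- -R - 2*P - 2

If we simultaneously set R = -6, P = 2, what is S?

Setting R = -6, P = 2 by intervention discards those variables' equations.
S = -R - 2*P - 2  [with R=-6, P=2]  = 0

0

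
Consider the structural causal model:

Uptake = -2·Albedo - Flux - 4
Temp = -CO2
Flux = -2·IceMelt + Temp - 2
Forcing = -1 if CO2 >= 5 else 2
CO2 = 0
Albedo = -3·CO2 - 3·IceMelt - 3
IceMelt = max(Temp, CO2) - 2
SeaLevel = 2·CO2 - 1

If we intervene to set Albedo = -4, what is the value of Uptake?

2

do(Albedo=-4) replaces the equation Albedo = -3·CO2 - 3·IceMelt - 3 with the constant Albedo = -4.
Temp = -CO2  [with CO2=0]  = 0
IceMelt = max(Temp, CO2) - 2  [with Temp=0, CO2=0]  = -2
Flux = -2·IceMelt + Temp - 2  [with IceMelt=-2, Temp=0]  = 2
Uptake = -2·Albedo - Flux - 4  [with Albedo=-4, Flux=2]  = 2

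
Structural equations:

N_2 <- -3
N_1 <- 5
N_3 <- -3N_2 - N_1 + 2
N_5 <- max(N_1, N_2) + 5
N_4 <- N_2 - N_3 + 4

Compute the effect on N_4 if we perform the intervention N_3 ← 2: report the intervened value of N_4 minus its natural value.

The intervention breaks the incoming arrows to N_3: N_3 <- -3N_2 - N_1 + 2 no longer applies, and N_3 = 2.
N_4 = N_2 - N_3 + 4  [with N_2=-3, N_3=2]  = -1
Without intervention: N_3 = -3N_2 - N_1 + 2  [with N_2=-3, N_1=5]  = 6; N_4 = N_2 - N_3 + 4  [with N_2=-3, N_3=6]  = -5.
Change = -1 − (-5) = 4.

4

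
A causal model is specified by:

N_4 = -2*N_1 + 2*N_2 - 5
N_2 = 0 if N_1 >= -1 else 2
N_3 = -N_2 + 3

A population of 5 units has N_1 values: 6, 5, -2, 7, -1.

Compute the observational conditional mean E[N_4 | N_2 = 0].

-13.5

E[N_4|N_2=0] averages over only the 4 units with N_2=0 (N_1 = 6, 5, 7, -1): N_4 = -17, -15, -19, -3, mean -13.5.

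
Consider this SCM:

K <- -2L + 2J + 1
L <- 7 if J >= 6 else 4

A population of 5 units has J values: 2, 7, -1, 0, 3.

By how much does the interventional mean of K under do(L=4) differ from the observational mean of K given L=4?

2.4

Every unit gets L=4 under the intervention. K values become -3, 7, -9, -7, -1; E[K|do(L=4)] = -2.6.
E[K|L=4] averages over only the 4 units with L=4 (J = 2, -1, 0, 3): K = -3, -9, -7, -1, mean -5.
Difference = -2.6 − (-5) = 2.4.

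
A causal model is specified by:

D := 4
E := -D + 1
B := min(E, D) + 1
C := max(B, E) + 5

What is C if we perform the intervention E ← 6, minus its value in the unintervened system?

Under do(E=6), the mechanism E := -D + 1 is discarded; E is fixed at 6.
B = min(E, D) + 1  [with E=6, D=4]  = 5
C = max(B, E) + 5  [with B=5, E=6]  = 11
Without intervention: E = -D + 1  [with D=4]  = -3; B = min(E, D) + 1  [with E=-3, D=4]  = -2; C = max(B, E) + 5  [with B=-2, E=-3]  = 3.
Change = 11 − 3 = 8.

8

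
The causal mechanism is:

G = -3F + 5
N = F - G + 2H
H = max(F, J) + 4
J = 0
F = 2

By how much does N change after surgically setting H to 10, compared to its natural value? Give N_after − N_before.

do(H=10) replaces the equation H = max(F, J) + 4 with the constant H = 10.
G = -3F + 5  [with F=2]  = -1
N = F - G + 2H  [with F=2, G=-1, H=10]  = 23
Without intervention: H = max(F, J) + 4  [with F=2, J=0]  = 6; G = -3F + 5  [with F=2]  = -1; N = F - G + 2H  [with F=2, G=-1, H=6]  = 15.
Change = 23 − 15 = 8.

8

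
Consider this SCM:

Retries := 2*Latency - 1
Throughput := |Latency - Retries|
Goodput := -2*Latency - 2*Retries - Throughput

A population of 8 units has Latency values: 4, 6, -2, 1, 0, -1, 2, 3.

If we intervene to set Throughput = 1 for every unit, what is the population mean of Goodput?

-8.75

Every unit gets Throughput=1 under the intervention. Goodput values become -23, -35, 13, -5, 1, 7, -11, -17; E[Goodput|do(Throughput=1)] = -8.75.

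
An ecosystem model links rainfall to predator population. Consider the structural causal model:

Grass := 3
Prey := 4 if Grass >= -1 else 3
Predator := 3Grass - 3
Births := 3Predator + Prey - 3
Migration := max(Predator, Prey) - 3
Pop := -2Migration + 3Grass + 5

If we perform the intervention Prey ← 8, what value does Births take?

23

Under do(Prey=8), the mechanism Prey := 4 if Grass >= -1 else 3 is discarded; Prey is fixed at 8.
Predator = 3Grass - 3  [with Grass=3]  = 6
Births = 3Predator + Prey - 3  [with Predator=6, Prey=8]  = 23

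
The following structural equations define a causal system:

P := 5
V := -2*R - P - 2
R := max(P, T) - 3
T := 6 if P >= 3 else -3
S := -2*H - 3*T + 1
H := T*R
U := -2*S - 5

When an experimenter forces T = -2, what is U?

-35

Under do(T=-2), the mechanism T := 6 if P >= 3 else -3 is discarded; T is fixed at -2.
R = max(P, T) - 3  [with P=5, T=-2]  = 2
H = T*R  [with T=-2, R=2]  = -4
S = -2*H - 3*T + 1  [with H=-4, T=-2]  = 15
U = -2*S - 5  [with S=15]  = -35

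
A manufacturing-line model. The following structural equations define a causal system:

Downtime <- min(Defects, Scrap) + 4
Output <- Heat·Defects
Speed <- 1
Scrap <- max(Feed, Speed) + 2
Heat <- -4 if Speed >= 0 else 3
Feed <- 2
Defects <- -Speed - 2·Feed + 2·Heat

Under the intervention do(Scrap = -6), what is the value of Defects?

The intervention breaks the incoming arrows to Scrap: Scrap <- max(Feed, Speed) + 2 no longer applies, and Scrap = -6.
Since Defects is not a descendant of the intervened variable, it is unaffected.
Heat = -4 if Speed >= 0 else 3  [with Speed=1]  = -4
Defects = -Speed - 2·Feed + 2·Heat  [with Speed=1, Feed=2, Heat=-4]  = -13

-13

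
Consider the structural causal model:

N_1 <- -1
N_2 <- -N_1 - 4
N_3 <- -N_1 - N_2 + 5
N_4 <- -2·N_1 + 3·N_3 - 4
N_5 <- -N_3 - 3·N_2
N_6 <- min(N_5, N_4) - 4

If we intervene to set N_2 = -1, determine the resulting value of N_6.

Under do(N_2=-1), the mechanism N_2 <- -N_1 - 4 is discarded; N_2 is fixed at -1.
N_3 = -N_1 - N_2 + 5  [with N_1=-1, N_2=-1]  = 7
N_4 = -2·N_1 + 3·N_3 - 4  [with N_1=-1, N_3=7]  = 19
N_5 = -N_3 - 3·N_2  [with N_3=7, N_2=-1]  = -4
N_6 = min(N_5, N_4) - 4  [with N_5=-4, N_4=19]  = -8

-8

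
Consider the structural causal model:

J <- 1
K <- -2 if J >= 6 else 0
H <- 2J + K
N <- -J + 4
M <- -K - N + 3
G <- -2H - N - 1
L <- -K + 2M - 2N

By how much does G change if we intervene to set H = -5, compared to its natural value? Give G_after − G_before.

The intervention breaks the incoming arrows to H: H <- 2J + K no longer applies, and H = -5.
N = -J + 4  [with J=1]  = 3
G = -2H - N - 1  [with H=-5, N=3]  = 6
Without intervention: K = -2 if J >= 6 else 0  [with J=1]  = 0; H = 2J + K  [with J=1, K=0]  = 2; N = -J + 4  [with J=1]  = 3; G = -2H - N - 1  [with H=2, N=3]  = -8.
Change = 6 − (-8) = 14.

14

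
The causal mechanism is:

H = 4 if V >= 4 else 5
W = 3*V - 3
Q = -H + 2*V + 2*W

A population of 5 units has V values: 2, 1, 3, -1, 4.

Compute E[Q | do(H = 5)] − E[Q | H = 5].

do(H=5) breaks H's dependence on V. With H=5 fixed, Q across the units is 5, -3, 13, -19, 21, mean 3.4.
E[Q|H=5] averages over only the 4 units with H=5 (V = 2, 1, 3, -1): Q = 5, -3, 13, -19, mean -1.
Difference = 3.4 − (-1) = 4.4.

4.4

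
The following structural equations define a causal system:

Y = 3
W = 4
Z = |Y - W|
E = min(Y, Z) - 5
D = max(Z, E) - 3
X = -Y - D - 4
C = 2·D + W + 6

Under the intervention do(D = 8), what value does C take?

Under do(D=8), the mechanism D = max(Z, E) - 3 is discarded; D is fixed at 8.
C = 2·D + W + 6  [with D=8, W=4]  = 26

26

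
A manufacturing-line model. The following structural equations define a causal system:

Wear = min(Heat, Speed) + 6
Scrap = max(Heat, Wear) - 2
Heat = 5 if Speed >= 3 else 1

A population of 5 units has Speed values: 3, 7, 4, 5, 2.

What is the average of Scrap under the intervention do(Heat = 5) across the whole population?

Under do(Heat=5), Heat's equation is replaced by Heat=5 for every unit. Per-unit Scrap: 7, 9, 8, 9, 6. Mean = 7.8.

7.8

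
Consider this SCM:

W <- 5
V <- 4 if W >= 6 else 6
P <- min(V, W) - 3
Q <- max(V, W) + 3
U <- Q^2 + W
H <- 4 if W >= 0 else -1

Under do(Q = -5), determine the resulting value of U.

Intervening sets Q = -5 and removes its equation (Q <- max(V, W) + 3).
U = Q^2 + W  [with Q=-5, W=5]  = 30

30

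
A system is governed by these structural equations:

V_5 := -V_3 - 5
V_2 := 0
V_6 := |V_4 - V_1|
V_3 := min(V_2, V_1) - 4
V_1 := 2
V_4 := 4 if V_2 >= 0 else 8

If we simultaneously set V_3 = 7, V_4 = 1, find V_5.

-12

Setting V_3 = 7, V_4 = 1 by intervention discards those variables' equations.
V_5 = -V_3 - 5  [with V_3=7]  = -12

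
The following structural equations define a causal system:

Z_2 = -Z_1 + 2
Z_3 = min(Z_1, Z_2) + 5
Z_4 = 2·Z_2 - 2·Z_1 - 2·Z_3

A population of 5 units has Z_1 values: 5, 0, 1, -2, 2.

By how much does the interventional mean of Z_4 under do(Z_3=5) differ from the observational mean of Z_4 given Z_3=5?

do(Z_3=5) breaks Z_3's dependence on Z_1. With Z_3=5 fixed, Z_4 across the units is -26, -6, -10, 2, -14, mean -10.8.
E[Z_4|Z_3=5] averages over only the 2 units with Z_3=5 (Z_1 = 0, 2): Z_4 = -6, -14, mean -10.
Difference = -10.8 − (-10) = -0.8.

-0.8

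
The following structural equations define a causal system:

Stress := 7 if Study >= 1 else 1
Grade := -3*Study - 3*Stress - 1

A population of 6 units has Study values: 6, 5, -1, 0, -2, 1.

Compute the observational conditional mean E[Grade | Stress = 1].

Conditioning on Stress=1 selects the 3 unit(s) with Study ∈ {-1, 0, -2}. Their Grade values: -1, -4, 2. Mean = -1.

-1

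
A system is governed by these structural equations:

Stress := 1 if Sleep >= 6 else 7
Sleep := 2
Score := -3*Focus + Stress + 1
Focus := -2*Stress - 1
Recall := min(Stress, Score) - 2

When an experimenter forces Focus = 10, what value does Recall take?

-24

do(Focus=10) replaces the equation Focus := -2*Stress - 1 with the constant Focus = 10.
Stress = 1 if Sleep >= 6 else 7  [with Sleep=2]  = 7
Score = -3*Focus + Stress + 1  [with Focus=10, Stress=7]  = -22
Recall = min(Stress, Score) - 2  [with Stress=7, Score=-22]  = -24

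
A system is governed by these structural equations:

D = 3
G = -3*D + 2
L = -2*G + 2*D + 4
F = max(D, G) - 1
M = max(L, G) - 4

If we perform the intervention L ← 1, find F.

The intervention breaks the incoming arrows to L: L = -2*G + 2*D + 4 no longer applies, and L = 1.
F is not downstream of the intervention, so its value is determined by the original equations.
G = -3*D + 2  [with D=3]  = -7
F = max(D, G) - 1  [with D=3, G=-7]  = 2

2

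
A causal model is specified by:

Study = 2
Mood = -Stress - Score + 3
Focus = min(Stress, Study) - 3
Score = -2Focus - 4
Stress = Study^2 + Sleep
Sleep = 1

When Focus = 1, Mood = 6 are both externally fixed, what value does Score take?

Setting Focus = 1, Mood = 6 by intervention discards those variables' equations.
Score = -2Focus - 4  [with Focus=1]  = -6

-6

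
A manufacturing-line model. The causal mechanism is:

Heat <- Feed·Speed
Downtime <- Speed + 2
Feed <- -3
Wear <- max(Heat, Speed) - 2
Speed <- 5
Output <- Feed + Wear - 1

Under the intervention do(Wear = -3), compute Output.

Intervening sets Wear = -3 and removes its equation (Wear <- max(Heat, Speed) - 2).
Output = Feed + Wear - 1  [with Feed=-3, Wear=-3]  = -7

-7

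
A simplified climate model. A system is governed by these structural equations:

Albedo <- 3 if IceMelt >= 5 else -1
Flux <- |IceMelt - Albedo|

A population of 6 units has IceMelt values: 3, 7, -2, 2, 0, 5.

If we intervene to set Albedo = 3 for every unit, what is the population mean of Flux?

Every unit gets Albedo=3 under the intervention. Flux values become 0, 4, 5, 1, 3, 2; E[Flux|do(Albedo=3)] = 2.5.

2.5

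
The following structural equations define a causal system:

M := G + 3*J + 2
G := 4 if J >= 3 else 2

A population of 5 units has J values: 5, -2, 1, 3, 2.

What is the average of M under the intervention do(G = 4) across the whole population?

11.4

Under do(G=4), G's equation is replaced by G=4 for every unit. Per-unit M: 21, 0, 9, 15, 12. Mean = 11.4.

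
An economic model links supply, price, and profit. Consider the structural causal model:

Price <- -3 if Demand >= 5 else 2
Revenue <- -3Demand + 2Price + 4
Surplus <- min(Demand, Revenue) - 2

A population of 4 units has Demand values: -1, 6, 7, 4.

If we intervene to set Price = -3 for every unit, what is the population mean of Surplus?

Every unit gets Price=-3 under the intervention. Surplus values become -3, -22, -25, -16; E[Surplus|do(Price=-3)] = -16.5.

-16.5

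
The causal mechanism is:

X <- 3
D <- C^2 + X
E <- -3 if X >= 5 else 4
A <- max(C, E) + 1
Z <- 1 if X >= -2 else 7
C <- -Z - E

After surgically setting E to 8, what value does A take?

9

The intervention breaks the incoming arrows to E: E <- -3 if X >= 5 else 4 no longer applies, and E = 8.
Z = 1 if X >= -2 else 7  [with X=3]  = 1
C = -Z - E  [with Z=1, E=8]  = -9
A = max(C, E) + 1  [with C=-9, E=8]  = 9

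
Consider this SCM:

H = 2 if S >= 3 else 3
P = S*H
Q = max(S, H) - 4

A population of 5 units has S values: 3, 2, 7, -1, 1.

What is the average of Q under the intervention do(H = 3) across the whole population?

Under do(H=3), H's equation is replaced by H=3 for every unit. Per-unit Q: -1, -1, 3, -1, -1. Mean = -0.2.

-0.2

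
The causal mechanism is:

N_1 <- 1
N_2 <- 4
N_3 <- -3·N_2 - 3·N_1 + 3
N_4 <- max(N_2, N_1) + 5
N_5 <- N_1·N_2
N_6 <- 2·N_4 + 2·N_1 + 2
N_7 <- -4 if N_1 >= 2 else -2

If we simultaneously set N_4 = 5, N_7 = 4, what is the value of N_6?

14

The joint intervention fixes N_4 = 5, N_7 = 4, removing each variable's own equation.
N_6 = 2·N_4 + 2·N_1 + 2  [with N_4=5, N_1=1]  = 14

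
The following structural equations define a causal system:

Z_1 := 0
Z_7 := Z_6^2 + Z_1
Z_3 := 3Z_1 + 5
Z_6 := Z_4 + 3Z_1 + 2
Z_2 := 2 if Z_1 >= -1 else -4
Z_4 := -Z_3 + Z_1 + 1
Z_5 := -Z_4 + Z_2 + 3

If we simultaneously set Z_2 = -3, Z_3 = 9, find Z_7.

36

Under do(Z_2 = -3, Z_3 = 9), each intervened variable's structural equation is replaced by its fixed value.
Z_4 = -Z_3 + Z_1 + 1  [with Z_3=9, Z_1=0]  = -8
Z_6 = Z_4 + 3Z_1 + 2  [with Z_4=-8, Z_1=0]  = -6
Z_7 = Z_6^2 + Z_1  [with Z_6=-6, Z_1=0]  = 36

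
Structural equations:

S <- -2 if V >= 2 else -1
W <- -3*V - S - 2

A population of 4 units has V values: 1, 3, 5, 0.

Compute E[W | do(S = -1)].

-7.75

The intervention sets S=-1 in all 4 units regardless of V. Recomputing W per unit gives -4, -10, -16, -1; average -7.75.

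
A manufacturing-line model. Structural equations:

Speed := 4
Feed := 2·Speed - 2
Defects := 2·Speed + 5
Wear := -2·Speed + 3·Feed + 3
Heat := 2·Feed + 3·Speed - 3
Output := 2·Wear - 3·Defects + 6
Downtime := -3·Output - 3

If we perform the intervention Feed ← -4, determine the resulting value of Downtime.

Under do(Feed=-4), the mechanism Feed := 2·Speed - 2 is discarded; Feed is fixed at -4.
Wear = -2·Speed + 3·Feed + 3  [with Speed=4, Feed=-4]  = -17
Defects = 2·Speed + 5  [with Speed=4]  = 13
Output = 2·Wear - 3·Defects + 6  [with Wear=-17, Defects=13]  = -67
Downtime = -3·Output - 3  [with Output=-67]  = 198

198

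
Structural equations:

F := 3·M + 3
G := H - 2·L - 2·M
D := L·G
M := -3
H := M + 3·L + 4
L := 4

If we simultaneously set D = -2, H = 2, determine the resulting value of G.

Under do(D = -2, H = 2), each intervened variable's structural equation is replaced by its fixed value.
G = H - 2·L - 2·M  [with H=2, L=4, M=-3]  = 0

0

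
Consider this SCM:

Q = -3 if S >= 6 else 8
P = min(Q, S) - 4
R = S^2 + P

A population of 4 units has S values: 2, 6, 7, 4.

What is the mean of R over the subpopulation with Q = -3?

35.5

Observing Q=-3 restricts to units where Q's equation naturally yields -3: S ∈ {6, 7}. In that subpopulation R = 29, 42, mean 35.5.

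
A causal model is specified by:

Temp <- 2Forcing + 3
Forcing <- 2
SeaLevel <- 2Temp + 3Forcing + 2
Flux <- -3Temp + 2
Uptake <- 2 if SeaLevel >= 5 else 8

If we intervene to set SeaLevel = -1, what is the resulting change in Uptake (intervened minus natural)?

do(SeaLevel=-1) replaces the equation SeaLevel <- 2Temp + 3Forcing + 2 with the constant SeaLevel = -1.
Uptake = 2 if SeaLevel >= 5 else 8  [with SeaLevel=-1]  = 8
Without intervention: Temp = 2Forcing + 3  [with Forcing=2]  = 7; SeaLevel = 2Temp + 3Forcing + 2  [with Temp=7, Forcing=2]  = 22; Uptake = 2 if SeaLevel >= 5 else 8  [with SeaLevel=22]  = 2.
Change = 8 − 2 = 6.

6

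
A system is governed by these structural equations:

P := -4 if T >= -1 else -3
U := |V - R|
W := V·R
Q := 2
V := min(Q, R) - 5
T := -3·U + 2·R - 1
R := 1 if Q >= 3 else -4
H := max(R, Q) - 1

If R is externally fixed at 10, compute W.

do(R=10) replaces the equation R := 1 if Q >= 3 else -4 with the constant R = 10.
V = min(Q, R) - 5  [with Q=2, R=10]  = -3
W = V·R  [with V=-3, R=10]  = -30

-30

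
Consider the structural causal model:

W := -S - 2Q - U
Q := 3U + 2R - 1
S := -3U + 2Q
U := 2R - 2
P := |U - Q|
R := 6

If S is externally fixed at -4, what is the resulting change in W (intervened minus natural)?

56

Intervening sets S = -4 and removes its equation (S := -3U + 2Q).
U = 2R - 2  [with R=6]  = 10
Q = 3U + 2R - 1  [with U=10, R=6]  = 41
W = -S - 2Q - U  [with S=-4, Q=41, U=10]  = -88
Without intervention: U = 2R - 2  [with R=6]  = 10; Q = 3U + 2R - 1  [with U=10, R=6]  = 41; S = -3U + 2Q  [with U=10, Q=41]  = 52; W = -S - 2Q - U  [with S=52, Q=41, U=10]  = -144.
Change = -88 − (-144) = 56.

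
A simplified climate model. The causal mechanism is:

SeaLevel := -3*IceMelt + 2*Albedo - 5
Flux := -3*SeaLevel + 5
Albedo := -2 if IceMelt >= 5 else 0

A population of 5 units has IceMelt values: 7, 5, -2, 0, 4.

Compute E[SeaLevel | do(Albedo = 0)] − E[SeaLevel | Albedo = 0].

Every unit gets Albedo=0 under the intervention. SeaLevel values become -26, -20, 1, -5, -17; E[SeaLevel|do(Albedo=0)] = -13.4.
Conditioning on Albedo=0 selects the 3 unit(s) with IceMelt ∈ {-2, 0, 4}. Their SeaLevel values: 1, -5, -17. Mean = -7.
Difference = -13.4 − (-7) = -6.4.

-6.4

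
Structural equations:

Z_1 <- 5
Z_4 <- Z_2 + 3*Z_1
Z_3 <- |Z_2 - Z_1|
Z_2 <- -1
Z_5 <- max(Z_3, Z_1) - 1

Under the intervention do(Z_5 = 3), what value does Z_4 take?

The intervention breaks the incoming arrows to Z_5: Z_5 <- max(Z_3, Z_1) - 1 no longer applies, and Z_5 = 3.
Since Z_4 is not a descendant of the intervened variable, it is unaffected.
Z_4 = Z_2 + 3*Z_1  [with Z_2=-1, Z_1=5]  = 14

14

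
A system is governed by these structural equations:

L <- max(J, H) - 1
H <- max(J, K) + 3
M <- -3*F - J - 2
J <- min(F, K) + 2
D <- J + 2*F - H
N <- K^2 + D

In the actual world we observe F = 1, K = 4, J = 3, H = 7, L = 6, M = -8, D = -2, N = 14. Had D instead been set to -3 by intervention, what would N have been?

do(D=-3) replaces the equation D <- J + 2*F - H with the constant D = -3.
N = K^2 + D  [with K=4, D=-3]  = 13

13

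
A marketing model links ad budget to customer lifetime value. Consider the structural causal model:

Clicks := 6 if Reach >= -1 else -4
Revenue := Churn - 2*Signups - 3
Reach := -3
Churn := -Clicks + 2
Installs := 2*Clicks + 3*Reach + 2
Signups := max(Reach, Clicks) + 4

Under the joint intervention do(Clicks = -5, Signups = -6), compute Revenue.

The joint intervention fixes Clicks = -5, Signups = -6, removing each variable's own equation.
Churn = -Clicks + 2  [with Clicks=-5]  = 7
Revenue = Churn - 2*Signups - 3  [with Churn=7, Signups=-6]  = 16

16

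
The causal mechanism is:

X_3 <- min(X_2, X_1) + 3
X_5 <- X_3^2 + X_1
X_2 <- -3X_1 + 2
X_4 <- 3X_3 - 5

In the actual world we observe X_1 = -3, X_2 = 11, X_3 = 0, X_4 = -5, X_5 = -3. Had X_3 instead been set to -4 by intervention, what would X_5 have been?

do(X_3=-4) replaces the equation X_3 <- min(X_2, X_1) + 3 with the constant X_3 = -4.
X_5 = X_3^2 + X_1  [with X_3=-4, X_1=-3]  = 13

13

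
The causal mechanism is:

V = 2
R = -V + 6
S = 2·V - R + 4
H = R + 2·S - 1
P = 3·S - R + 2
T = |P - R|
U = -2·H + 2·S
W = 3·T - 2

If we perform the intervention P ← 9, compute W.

do(P=9) replaces the equation P = 3·S - R + 2 with the constant P = 9.
R = -V + 6  [with V=2]  = 4
T = |P - R|  [with P=9, R=4]  = 5
W = 3·T - 2  [with T=5]  = 13

13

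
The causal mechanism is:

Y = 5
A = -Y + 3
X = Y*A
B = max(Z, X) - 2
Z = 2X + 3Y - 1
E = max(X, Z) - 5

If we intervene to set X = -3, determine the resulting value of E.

3

do(X=-3) replaces the equation X = Y*A with the constant X = -3.
Z = 2X + 3Y - 1  [with X=-3, Y=5]  = 8
E = max(X, Z) - 5  [with X=-3, Z=8]  = 3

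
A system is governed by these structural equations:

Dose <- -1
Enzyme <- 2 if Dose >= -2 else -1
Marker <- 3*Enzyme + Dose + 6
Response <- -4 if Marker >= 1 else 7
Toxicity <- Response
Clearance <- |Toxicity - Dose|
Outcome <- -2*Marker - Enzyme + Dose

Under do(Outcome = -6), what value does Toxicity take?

-4

The intervention breaks the incoming arrows to Outcome: Outcome <- -2*Marker - Enzyme + Dose no longer applies, and Outcome = -6.
Toxicity is not downstream of the intervention, so its value is determined by the original equations.
Enzyme = 2 if Dose >= -2 else -1  [with Dose=-1]  = 2
Marker = 3*Enzyme + Dose + 6  [with Enzyme=2, Dose=-1]  = 11
Response = -4 if Marker >= 1 else 7  [with Marker=11]  = -4
Toxicity = Response  [with Response=-4]  = -4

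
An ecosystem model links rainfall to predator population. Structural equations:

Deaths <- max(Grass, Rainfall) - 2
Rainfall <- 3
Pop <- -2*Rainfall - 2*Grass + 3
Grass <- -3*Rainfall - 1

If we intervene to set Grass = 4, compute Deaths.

2

The intervention breaks the incoming arrows to Grass: Grass <- -3*Rainfall - 1 no longer applies, and Grass = 4.
Deaths = max(Grass, Rainfall) - 2  [with Grass=4, Rainfall=3]  = 2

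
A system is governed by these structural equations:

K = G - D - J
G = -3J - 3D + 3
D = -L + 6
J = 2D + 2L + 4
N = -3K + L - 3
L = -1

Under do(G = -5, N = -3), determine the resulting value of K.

-28

Setting G = -5, N = -3 by intervention discards those variables' equations.
D = -L + 6  [with L=-1]  = 7
J = 2D + 2L + 4  [with D=7, L=-1]  = 16
K = G - D - J  [with G=-5, D=7, J=16]  = -28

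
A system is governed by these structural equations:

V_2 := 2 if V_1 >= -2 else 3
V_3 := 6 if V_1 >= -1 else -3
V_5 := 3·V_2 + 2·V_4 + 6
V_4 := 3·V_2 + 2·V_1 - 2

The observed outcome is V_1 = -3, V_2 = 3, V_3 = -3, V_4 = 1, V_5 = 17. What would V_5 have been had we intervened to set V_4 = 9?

33

Intervening sets V_4 = 9 and removes its equation (V_4 := 3·V_2 + 2·V_1 - 2).
V_2 = 2 if V_1 >= -2 else 3  [with V_1=-3]  = 3
V_5 = 3·V_2 + 2·V_4 + 6  [with V_2=3, V_4=9]  = 33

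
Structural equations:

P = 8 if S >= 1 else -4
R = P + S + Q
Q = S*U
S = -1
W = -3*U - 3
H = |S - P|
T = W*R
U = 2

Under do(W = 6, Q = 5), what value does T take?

The joint intervention fixes W = 6, Q = 5, removing each variable's own equation.
P = 8 if S >= 1 else -4  [with S=-1]  = -4
R = P + S + Q  [with P=-4, S=-1, Q=5]  = 0
T = W*R  [with W=6, R=0]  = 0

0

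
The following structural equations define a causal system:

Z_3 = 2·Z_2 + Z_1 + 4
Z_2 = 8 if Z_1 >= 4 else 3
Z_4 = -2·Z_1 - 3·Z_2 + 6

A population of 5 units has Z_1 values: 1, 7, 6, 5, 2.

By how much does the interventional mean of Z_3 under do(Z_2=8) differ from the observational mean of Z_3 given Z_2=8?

-1.8

The intervention sets Z_2=8 in all 5 units regardless of Z_1. Recomputing Z_3 per unit gives 21, 27, 26, 25, 22; average 24.2.
Observing Z_2=8 restricts to units where Z_2's equation naturally yields 8: Z_1 ∈ {7, 6, 5}. In that subpopulation Z_3 = 27, 26, 25, mean 26.
Difference = 24.2 − 26 = -1.8.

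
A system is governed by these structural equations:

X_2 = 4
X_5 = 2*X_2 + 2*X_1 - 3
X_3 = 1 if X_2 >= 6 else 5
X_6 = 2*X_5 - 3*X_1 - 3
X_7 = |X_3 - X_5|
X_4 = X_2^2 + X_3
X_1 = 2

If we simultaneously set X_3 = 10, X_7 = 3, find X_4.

The joint intervention fixes X_3 = 10, X_7 = 3, removing each variable's own equation.
X_4 = X_2^2 + X_3  [with X_2=4, X_3=10]  = 26

26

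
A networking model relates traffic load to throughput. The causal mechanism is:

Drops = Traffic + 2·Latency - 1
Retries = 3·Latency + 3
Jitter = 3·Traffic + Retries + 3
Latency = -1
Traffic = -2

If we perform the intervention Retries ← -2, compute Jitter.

Intervening sets Retries = -2 and removes its equation (Retries = 3·Latency + 3).
Jitter = 3·Traffic + Retries + 3  [with Traffic=-2, Retries=-2]  = -5

-5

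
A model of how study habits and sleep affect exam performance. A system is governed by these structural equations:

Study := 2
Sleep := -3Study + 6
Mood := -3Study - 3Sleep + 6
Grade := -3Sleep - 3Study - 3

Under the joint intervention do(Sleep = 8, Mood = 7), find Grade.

Setting Sleep = 8, Mood = 7 by intervention discards those variables' equations.
Grade = -3Sleep - 3Study - 3  [with Sleep=8, Study=2]  = -33

-33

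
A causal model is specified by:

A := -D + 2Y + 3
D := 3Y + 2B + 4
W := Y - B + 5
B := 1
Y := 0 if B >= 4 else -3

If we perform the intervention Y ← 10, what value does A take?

-13

Under do(Y=10), the mechanism Y := 0 if B >= 4 else -3 is discarded; Y is fixed at 10.
D = 3Y + 2B + 4  [with Y=10, B=1]  = 36
A = -D + 2Y + 3  [with D=36, Y=10]  = -13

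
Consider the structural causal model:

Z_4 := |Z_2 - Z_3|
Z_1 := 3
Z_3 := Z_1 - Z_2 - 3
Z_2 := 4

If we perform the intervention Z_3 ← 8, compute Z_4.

The intervention breaks the incoming arrows to Z_3: Z_3 := Z_1 - Z_2 - 3 no longer applies, and Z_3 = 8.
Z_4 = |Z_2 - Z_3|  [with Z_2=4, Z_3=8]  = 4

4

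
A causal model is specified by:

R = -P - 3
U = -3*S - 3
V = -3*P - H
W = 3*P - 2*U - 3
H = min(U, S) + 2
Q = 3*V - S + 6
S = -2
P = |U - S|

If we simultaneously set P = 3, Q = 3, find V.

Setting P = 3, Q = 3 by intervention discards those variables' equations.
U = -3*S - 3  [with S=-2]  = 3
H = min(U, S) + 2  [with U=3, S=-2]  = 0
V = -3*P - H  [with P=3, H=0]  = -9

-9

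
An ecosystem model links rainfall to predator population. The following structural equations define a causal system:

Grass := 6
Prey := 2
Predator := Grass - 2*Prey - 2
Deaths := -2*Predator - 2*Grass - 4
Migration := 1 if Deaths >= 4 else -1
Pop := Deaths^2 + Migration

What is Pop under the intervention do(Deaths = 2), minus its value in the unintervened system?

Under do(Deaths=2), the mechanism Deaths := -2*Predator - 2*Grass - 4 is discarded; Deaths is fixed at 2.
Migration = 1 if Deaths >= 4 else -1  [with Deaths=2]  = -1
Pop = Deaths^2 + Migration  [with Deaths=2, Migration=-1]  = 3
Without intervention: Predator = Grass - 2*Prey - 2  [with Grass=6, Prey=2]  = 0; Deaths = -2*Predator - 2*Grass - 4  [with Predator=0, Grass=6]  = -16; Migration = 1 if Deaths >= 4 else -1  [with Deaths=-16]  = -1; Pop = Deaths^2 + Migration  [with Deaths=-16, Migration=-1]  = 255.
Change = 3 − 255 = -252.

-252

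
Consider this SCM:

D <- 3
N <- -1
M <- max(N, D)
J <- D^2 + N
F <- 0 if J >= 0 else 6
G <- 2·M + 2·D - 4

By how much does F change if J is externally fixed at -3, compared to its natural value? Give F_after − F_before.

6

Intervening sets J = -3 and removes its equation (J <- D^2 + N).
F = 0 if J >= 0 else 6  [with J=-3]  = 6
Without intervention: J = D^2 + N  [with D=3, N=-1]  = 8; F = 0 if J >= 0 else 6  [with J=8]  = 0.
Change = 6 − 0 = 6.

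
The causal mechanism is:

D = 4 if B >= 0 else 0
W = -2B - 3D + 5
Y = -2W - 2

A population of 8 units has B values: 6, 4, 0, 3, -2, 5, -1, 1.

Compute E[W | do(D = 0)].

1

Every unit gets D=0 under the intervention. W values become -7, -3, 5, -1, 9, -5, 7, 3; E[W|do(D=0)] = 1.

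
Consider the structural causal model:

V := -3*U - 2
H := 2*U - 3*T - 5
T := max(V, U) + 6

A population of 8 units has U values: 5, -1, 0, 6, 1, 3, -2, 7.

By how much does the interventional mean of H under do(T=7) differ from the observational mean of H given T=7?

Under do(T=7), T's equation is replaced by T=7 for every unit. Per-unit H: -16, -28, -26, -14, -24, -20, -30, -12. Mean = -21.25.
Conditioning on T=7 selects the 2 unit(s) with U ∈ {-1, 1}. Their H values: -28, -24. Mean = -26.
Difference = -21.25 − (-26) = 4.75.

4.75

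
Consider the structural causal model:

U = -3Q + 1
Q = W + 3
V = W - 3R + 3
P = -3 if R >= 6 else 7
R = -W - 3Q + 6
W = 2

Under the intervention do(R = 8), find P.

do(R=8) replaces the equation R = -W - 3Q + 6 with the constant R = 8.
P = -3 if R >= 6 else 7  [with R=8]  = -3

-3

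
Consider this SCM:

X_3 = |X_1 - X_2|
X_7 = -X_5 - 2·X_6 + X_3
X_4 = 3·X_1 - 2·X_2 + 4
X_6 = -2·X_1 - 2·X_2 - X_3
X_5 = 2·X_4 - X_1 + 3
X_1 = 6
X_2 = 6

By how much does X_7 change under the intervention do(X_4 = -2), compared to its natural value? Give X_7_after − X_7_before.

The intervention breaks the incoming arrows to X_4: X_4 = 3·X_1 - 2·X_2 + 4 no longer applies, and X_4 = -2.
X_3 = |X_1 - X_2|  [with X_1=6, X_2=6]  = 0
X_5 = 2·X_4 - X_1 + 3  [with X_4=-2, X_1=6]  = -7
X_6 = -2·X_1 - 2·X_2 - X_3  [with X_1=6, X_2=6, X_3=0]  = -24
X_7 = -X_5 - 2·X_6 + X_3  [with X_5=-7, X_6=-24, X_3=0]  = 55
Without intervention: X_3 = |X_1 - X_2|  [with X_1=6, X_2=6]  = 0; X_4 = 3·X_1 - 2·X_2 + 4  [with X_1=6, X_2=6]  = 10; X_5 = 2·X_4 - X_1 + 3  [with X_4=10, X_1=6]  = 17; X_6 = -2·X_1 - 2·X_2 - X_3  [with X_1=6, X_2=6, X_3=0]  = -24; X_7 = -X_5 - 2·X_6 + X_3  [with X_5=17, X_6=-24, X_3=0]  = 31.
Change = 55 − 31 = 24.

24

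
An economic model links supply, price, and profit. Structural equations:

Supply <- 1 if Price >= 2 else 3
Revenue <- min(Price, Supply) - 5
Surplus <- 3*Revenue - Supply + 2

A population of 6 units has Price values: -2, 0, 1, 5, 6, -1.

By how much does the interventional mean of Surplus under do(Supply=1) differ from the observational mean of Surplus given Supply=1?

Every unit gets Supply=1 under the intervention. Surplus values become -20, -14, -11, -11, -11, -17; E[Surplus|do(Supply=1)] = -14.
E[Surplus|Supply=1] averages over only the 2 units with Supply=1 (Price = 5, 6): Surplus = -11, -11, mean -11.
Difference = -14 − (-11) = -3.

-3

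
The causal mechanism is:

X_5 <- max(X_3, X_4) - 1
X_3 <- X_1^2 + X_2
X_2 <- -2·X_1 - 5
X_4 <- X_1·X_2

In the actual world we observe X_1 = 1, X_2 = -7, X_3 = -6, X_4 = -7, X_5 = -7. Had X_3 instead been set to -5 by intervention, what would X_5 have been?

-6

do(X_3=-5) replaces the equation X_3 <- X_1^2 + X_2 with the constant X_3 = -5.
X_2 = -2·X_1 - 5  [with X_1=1]  = -7
X_4 = X_1·X_2  [with X_1=1, X_2=-7]  = -7
X_5 = max(X_3, X_4) - 1  [with X_3=-5, X_4=-7]  = -6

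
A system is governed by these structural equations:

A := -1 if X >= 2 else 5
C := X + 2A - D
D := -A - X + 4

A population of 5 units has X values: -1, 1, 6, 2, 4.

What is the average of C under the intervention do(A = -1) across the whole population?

do(A=-1) breaks A's dependence on X. With A=-1 fixed, C across the units is -9, -5, 5, -3, 1, mean -2.2.

-2.2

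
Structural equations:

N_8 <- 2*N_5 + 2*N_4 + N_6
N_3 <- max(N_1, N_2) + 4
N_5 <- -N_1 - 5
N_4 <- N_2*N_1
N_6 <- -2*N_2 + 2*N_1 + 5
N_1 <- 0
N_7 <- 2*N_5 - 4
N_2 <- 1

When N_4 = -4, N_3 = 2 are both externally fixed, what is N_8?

The joint intervention fixes N_4 = -4, N_3 = 2, removing each variable's own equation.
N_5 = -N_1 - 5  [with N_1=0]  = -5
N_6 = -2*N_2 + 2*N_1 + 5  [with N_2=1, N_1=0]  = 3
N_8 = 2*N_5 + 2*N_4 + N_6  [with N_5=-5, N_4=-4, N_6=3]  = -15

-15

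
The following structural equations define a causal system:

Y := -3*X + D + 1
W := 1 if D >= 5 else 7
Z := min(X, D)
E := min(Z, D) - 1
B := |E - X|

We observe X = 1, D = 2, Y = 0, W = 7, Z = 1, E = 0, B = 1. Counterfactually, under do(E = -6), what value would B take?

Intervening sets E = -6 and removes its equation (E := min(Z, D) - 1).
B = |E - X|  [with E=-6, X=1]  = 7

7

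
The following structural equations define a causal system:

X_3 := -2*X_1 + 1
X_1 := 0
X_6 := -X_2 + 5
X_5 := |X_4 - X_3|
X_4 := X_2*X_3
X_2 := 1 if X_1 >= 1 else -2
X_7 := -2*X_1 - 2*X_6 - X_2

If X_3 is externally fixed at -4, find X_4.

8

The intervention breaks the incoming arrows to X_3: X_3 := -2*X_1 + 1 no longer applies, and X_3 = -4.
X_2 = 1 if X_1 >= 1 else -2  [with X_1=0]  = -2
X_4 = X_2*X_3  [with X_2=-2, X_3=-4]  = 8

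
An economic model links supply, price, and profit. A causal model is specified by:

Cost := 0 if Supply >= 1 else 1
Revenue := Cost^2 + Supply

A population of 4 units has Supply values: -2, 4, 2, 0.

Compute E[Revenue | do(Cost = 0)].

Under do(Cost=0), Cost's equation is replaced by Cost=0 for every unit. Per-unit Revenue: -2, 4, 2, 0. Mean = 1.

1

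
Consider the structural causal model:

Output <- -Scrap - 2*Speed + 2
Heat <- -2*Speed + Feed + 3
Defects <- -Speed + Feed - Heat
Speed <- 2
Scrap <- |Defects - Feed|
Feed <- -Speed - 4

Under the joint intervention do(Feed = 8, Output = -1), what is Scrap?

Setting Feed = 8, Output = -1 by intervention discards those variables' equations.
Heat = -2*Speed + Feed + 3  [with Speed=2, Feed=8]  = 7
Defects = -Speed + Feed - Heat  [with Speed=2, Feed=8, Heat=7]  = -1
Scrap = |Defects - Feed|  [with Defects=-1, Feed=8]  = 9

9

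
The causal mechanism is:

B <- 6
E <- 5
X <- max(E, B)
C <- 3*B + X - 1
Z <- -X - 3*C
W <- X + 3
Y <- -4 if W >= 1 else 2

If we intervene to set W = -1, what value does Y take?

Intervening sets W = -1 and removes its equation (W <- X + 3).
Y = -4 if W >= 1 else 2  [with W=-1]  = 2

2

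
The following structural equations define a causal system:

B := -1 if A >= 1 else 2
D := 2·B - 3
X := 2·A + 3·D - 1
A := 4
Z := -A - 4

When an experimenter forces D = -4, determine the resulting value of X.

-5

do(D=-4) replaces the equation D := 2·B - 3 with the constant D = -4.
X = 2·A + 3·D - 1  [with A=4, D=-4]  = -5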